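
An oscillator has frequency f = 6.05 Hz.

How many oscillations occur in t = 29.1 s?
n = f×t = 6.05×29.1 = 176.1 oscillations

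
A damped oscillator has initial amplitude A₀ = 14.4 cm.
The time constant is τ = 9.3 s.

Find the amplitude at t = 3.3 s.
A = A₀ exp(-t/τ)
A = A₀ exp(−t/τ) = 14.4×exp(−3.3/9.3) = 10.1 cm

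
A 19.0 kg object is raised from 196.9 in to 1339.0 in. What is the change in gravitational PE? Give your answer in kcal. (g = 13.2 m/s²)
ΔPE = mg(h₂ − h₁) = 19 kg × 13.2 m/s² × (34.01 − 5.001) m = 7276 J = 1.739 kcal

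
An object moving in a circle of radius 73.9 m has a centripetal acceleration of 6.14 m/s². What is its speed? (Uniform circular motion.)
v = √(a_c × r) = √(6.14 × 73.9) = 21.3 m/s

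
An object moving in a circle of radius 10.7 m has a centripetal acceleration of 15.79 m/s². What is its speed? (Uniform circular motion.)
v = √(a_c × r) = √(15.79 × 10.7) = 13.0 m/s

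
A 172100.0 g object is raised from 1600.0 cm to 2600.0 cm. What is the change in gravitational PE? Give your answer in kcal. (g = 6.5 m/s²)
ΔPE = mg(h₂ − h₁) = 172.1 kg × 6.5 m/s² × (26 − 16) m = 1.119e+04 J = 2.674 kcal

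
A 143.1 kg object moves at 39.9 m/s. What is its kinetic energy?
KE = ½mv² = ½×143.1×39.9² = 113908.3 J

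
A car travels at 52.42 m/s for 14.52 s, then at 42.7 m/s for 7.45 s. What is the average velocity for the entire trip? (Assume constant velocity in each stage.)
d₁ = v₁t₁ = 52.42 × 14.52 = 761.138 m
d₂ = v₂t₂ = 42.7 × 7.45 = 318.115 m
d_total = 1079.25 m, t_total = 21.97 s
v_avg = d_total/t_total = 1079.25/21.97 = 49.12 m/s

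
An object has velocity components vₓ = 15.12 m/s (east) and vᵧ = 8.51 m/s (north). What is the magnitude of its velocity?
|v| = √(vₓ² + vᵧ²) = √(15.12² + 8.51²) = √(301.034) = 17.35 m/s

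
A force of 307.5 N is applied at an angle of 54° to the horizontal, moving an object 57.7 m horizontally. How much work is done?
W = Fd cosθ = 307.5×57.7×cos(54°) = 10429.0 J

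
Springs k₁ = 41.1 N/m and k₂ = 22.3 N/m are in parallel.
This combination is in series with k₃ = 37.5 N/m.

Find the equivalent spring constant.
k₁₂ = k₁ + k₂ = 63.4 N/m (parallel)
1/k_eq = 1/k₁₂ + 1/k₃ → k_eq = 23.56 N/m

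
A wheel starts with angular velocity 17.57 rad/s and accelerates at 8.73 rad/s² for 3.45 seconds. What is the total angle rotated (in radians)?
θ = ω₀t + ½αt² = 17.57×3.45 + ½×8.73×3.45² = 112.57 rad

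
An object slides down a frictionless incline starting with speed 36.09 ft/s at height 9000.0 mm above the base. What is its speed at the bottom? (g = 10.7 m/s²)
½mv₀² + mgh = ½mv² → v = √(v₀² + 2gh) = √(11² + 2×10.7×9) = 17.71 m/s = 58.1 ft/s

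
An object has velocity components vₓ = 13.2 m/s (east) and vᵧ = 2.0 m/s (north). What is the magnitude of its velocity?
|v| = √(vₓ² + vᵧ²) = √(13.2² + 2.0²) = √(178.24) = 13.35 m/s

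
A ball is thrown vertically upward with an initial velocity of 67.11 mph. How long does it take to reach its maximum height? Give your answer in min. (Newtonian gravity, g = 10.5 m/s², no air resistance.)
t_up = v₀/g (with unit conversion) = 0.04762 min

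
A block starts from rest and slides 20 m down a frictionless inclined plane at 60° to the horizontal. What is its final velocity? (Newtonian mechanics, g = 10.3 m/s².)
a = g sin(θ) = 10.3 × sin(60°) = 8.92 m/s²
v = √(2ad) = √(2 × 8.92 × 20) = 18.89 m/s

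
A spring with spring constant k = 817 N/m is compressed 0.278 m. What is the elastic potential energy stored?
PE = ½kx² = ½×817×0.278² = 31.57 J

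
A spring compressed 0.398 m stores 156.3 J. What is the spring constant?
PE = ½kx² → k = 2PE/x² = 2×156.3/0.398² = 1973.0 N/m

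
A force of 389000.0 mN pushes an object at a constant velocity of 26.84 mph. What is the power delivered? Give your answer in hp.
P = Fv = 389 N × 12 m/s = 4667 W = 6.259 hp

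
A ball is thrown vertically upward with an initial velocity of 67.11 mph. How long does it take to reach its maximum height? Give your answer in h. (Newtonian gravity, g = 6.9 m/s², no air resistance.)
t_up = v₀/g (with unit conversion) = 0.001208 h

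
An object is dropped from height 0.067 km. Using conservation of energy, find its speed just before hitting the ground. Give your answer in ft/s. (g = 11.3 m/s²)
mgh = ½mv² → v = √(2gh) = √(2×11.3×67) = 38.91 m/s = 127.7 ft/s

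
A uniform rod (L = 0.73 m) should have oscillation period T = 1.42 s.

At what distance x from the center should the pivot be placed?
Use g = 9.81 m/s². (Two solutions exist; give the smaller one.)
T = 2π√((L²/12 + x²)/(gx)). Let c = T²g/(4π²) = 0.5011.
x² − cx + L²/12 = 0 → x = (c − √(c² − L²/3))/2 = 0.115 m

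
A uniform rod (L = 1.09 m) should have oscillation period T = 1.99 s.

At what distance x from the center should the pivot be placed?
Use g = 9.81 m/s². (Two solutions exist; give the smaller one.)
T = 2π√((L²/12 + x²)/(gx)). Let c = T²g/(4π²) = 0.984.
x² − cx + L²/12 = 0 → x = (c − √(c² − L²/3))/2 = 0.1138 m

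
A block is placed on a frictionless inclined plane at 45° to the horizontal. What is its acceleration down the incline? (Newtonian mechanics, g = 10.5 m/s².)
a = g sin(θ) = 10.5 × sin(45°) = 10.5 × 0.7071 = 7.42 m/s²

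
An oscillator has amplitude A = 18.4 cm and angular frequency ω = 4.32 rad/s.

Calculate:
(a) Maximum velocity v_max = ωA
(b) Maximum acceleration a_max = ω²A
v_max = ωA = 4.32×0.184 = 0.7949 m/s
a_max = ω²A = 4.32²×0.184 = 3.434 m/s²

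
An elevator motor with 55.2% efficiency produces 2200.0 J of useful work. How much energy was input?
W_in = W_out/η = 2200.0/0.552 = 3985.5 J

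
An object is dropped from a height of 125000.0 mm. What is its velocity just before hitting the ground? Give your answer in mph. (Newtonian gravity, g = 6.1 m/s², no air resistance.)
v = √(2gh) (with unit conversion) = 87.36 mph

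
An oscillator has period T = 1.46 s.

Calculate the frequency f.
f = 1/T = 1/1.46 = 0.6849 Hz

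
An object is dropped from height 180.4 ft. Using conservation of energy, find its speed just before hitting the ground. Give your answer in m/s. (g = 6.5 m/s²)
mgh = ½mv² → v = √(2gh) = √(2×6.5×54.99) = 26.74 m/s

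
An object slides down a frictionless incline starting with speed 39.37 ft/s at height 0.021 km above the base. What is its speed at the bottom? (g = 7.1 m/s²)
½mv₀² + mgh = ½mv² → v = √(v₀² + 2gh) = √(12² + 2×7.1×21) = 21.03 m/s = 68.99 ft/s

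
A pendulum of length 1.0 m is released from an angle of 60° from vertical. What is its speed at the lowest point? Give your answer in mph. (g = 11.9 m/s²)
h = L(1 − cosθ) = 1.0×(1 − cos60°) = 0.5 m
v = √(2gh) = √(2×11.9×0.5) = 3.45 m/s = 7.717 mph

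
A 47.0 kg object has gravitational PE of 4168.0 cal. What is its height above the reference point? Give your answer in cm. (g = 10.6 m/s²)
PE = mgh → h = PE/(mg) = 1.744e+04 J / (47 kg × 10.6 m/s²) = 35 m = 3500.0 cm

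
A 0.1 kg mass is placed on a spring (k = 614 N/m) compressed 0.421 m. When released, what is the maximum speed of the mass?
½kx² = ½mv² → v = x√(k/m) = 0.421×√(614/0.1) = 32.99 m/s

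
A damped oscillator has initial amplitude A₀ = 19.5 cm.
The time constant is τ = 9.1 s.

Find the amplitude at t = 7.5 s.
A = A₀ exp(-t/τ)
A = A₀ exp(−t/τ) = 19.5×exp(−7.5/9.1) = 8.553 cm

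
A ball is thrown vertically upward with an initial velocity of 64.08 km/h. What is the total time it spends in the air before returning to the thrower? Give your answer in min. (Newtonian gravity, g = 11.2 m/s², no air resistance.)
t_total = 2v₀/g (with unit conversion) = 0.05298 min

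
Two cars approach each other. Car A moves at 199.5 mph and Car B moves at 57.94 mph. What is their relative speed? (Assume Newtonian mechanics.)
v_rel = v_A + v_B = 199.5 + 57.94 = 257.4 mph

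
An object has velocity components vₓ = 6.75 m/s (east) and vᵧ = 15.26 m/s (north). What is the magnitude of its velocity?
|v| = √(vₓ² + vᵧ²) = √(6.75² + 15.26²) = √(278.43) = 16.69 m/s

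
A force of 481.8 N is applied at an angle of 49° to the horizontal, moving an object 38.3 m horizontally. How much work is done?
W = Fd cosθ = 481.8×38.3×cos(49°) = 12106.0 J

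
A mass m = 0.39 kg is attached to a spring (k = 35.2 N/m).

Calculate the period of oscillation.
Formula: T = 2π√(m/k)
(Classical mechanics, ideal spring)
T = 2π√(m/k) = 2π√(0.39/35.2) = 0.6614 s; f = 1/T = 1.512 Hz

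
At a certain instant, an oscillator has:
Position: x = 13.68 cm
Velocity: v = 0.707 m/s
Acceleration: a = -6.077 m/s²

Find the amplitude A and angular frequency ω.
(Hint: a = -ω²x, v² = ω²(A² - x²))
a = −ω²x → ω = √(|a|/x) = √(6.077/0.1368) = 6.665 rad/s
v² = ω²(A² − x²) → A = √(x² + v²/ω²) = √(0.1368² + 0.707²/6.665²) = 0.1731 m = 17.31 cm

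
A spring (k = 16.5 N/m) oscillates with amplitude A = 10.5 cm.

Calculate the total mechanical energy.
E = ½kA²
E = ½kA² = ½×16.5×(0.105)² = 0.09096 J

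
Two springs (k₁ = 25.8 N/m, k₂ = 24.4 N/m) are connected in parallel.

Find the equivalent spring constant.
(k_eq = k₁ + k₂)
k_eq = k₁ + k₂ = 25.8 + 24.4 = 50.2 N/m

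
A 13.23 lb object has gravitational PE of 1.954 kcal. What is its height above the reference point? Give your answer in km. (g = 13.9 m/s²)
PE = mgh → h = PE/(mg) = 8176 J / (6.001 kg × 13.9 m/s²) = 98.01 m = 0.09801 km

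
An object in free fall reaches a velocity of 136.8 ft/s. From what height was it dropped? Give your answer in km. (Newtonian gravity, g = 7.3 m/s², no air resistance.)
h = v²/(2g) (with unit conversion) = 0.1191 km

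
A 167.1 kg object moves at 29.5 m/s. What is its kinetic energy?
KE = ½mv² = ½×167.1×29.5² = 72709.39 J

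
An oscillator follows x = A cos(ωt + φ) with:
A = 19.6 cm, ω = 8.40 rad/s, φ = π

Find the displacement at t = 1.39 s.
x = A cos(ωt + φ) = 19.6×cos(8.4×1.39 + π) = -12.33 cm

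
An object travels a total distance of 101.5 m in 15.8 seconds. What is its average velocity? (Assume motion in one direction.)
v_avg = Δd / Δt = 101.5 / 15.8 = 6.42 m/s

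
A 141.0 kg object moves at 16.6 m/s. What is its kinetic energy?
KE = ½mv² = ½×141.0×16.6² = 19426.98 J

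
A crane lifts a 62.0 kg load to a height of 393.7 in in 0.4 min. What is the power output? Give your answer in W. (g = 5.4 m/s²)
W = mgh = 62×5.4×10 = 3348 J
P = W/t = 3348/24 = 139.5 W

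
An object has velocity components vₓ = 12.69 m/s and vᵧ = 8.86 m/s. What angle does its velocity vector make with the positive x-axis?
θ = arctan(vᵧ/vₓ) = arctan(8.86/12.69) = 34.92°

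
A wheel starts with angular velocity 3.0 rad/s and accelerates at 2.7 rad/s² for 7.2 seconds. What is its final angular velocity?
ω = ω₀ + αt = 3.0 + 2.7 × 7.2 = 22.44 rad/s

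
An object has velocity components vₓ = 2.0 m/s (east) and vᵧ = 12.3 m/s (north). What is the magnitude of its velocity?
|v| = √(vₓ² + vᵧ²) = √(2.0² + 12.3²) = √(155.29) = 12.46 m/s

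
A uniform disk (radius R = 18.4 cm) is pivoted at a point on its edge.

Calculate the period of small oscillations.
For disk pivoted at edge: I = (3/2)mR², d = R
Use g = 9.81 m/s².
I/m = (3/2)R² = 0.05078 m²; d = R = 0.184 m
T = 2π√((3/2)R²/(gR)) = 2π√(3R/(2g)) = 1.054 s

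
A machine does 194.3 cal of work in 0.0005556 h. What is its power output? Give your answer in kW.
P = W/t = 813 J / 2 s = 406.4 W = 0.4064 kW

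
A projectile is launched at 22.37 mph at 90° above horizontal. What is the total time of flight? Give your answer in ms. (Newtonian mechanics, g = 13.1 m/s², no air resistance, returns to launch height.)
T = 2v₀sin(θ)/g (with unit conversion) = 1527.0 ms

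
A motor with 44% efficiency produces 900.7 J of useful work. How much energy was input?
W_in = W_out/η = 900.7/0.44 = 2047.0 J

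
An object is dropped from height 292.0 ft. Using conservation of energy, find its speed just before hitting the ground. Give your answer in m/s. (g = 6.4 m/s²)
mgh = ½mv² → v = √(2gh) = √(2×6.4×89) = 33.75 m/s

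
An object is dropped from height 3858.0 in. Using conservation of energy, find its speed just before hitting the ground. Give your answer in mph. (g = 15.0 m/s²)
mgh = ½mv² → v = √(2gh) = √(2×15.0×97.99) = 54.22 m/s = 121.3 mph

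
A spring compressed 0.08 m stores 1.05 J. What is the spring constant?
PE = ½kx² → k = 2PE/x² = 2×1.05/0.08² = 328.1 N/m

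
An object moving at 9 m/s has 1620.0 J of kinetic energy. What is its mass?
KE = ½mv² → m = 2KE/v² = 2×1620.0/9² = 40.0 kg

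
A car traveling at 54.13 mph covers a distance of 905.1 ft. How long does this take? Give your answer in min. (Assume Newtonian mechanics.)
t = d/v (with unit conversion) = 0.19 min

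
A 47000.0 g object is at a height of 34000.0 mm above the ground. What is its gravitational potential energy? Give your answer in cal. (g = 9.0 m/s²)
PE = mgh = 47 kg × 9.0 m/s² × 34 m = 1.438e+04 J = 3437.0 cal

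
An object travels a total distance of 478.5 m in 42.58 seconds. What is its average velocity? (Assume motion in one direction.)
v_avg = Δd / Δt = 478.5 / 42.58 = 11.24 m/s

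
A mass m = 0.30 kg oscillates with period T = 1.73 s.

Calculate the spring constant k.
T = 2π√(m/k) → k = m(2π/T)² = 0.3×(2π/1.73)² = 3.957 N/m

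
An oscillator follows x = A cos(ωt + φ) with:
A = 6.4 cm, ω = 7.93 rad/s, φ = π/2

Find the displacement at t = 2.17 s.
x = A cos(ωt + φ) = 6.4×cos(7.93×2.17 + π/2) = 6.384 cm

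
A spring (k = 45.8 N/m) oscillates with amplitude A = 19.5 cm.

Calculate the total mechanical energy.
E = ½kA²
E = ½kA² = ½×45.8×(0.195)² = 0.8708 J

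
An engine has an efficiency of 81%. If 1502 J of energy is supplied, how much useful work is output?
W_out = η × W_in = 0.81 × 1502 = 1216.6 J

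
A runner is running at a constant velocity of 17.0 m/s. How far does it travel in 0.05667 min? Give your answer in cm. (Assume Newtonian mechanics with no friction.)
d = vt (with unit conversion) = 5780.0 cm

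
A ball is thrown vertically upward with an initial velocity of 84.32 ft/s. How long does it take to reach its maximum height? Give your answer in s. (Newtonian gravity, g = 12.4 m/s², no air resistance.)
t_up = v₀/g (with unit conversion) = 2.073 s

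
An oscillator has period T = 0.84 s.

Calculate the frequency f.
f = 1/T = 1/0.84 = 1.19 Hz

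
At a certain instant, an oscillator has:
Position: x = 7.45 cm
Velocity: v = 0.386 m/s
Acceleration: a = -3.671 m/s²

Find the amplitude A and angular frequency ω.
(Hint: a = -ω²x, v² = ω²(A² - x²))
a = −ω²x → ω = √(|a|/x) = √(3.671/0.0745) = 7.02 rad/s
v² = ω²(A² − x²) → A = √(x² + v²/ω²) = √(0.0745² + 0.386²/7.02²) = 0.0926 m = 9.26 cm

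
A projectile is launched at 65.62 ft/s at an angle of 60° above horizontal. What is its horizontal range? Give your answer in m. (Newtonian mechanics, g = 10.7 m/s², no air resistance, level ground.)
R = v₀² sin(2θ) / g (with unit conversion) = 32.38 m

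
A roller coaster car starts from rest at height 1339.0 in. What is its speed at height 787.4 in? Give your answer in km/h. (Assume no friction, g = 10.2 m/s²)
mgh₁ = ½mv₂² + mgh₂ → v₂ = √(2g(h₁−h₂)) = √(2×10.2×(34.01−20)) = 16.91 m/s = 60.86 km/h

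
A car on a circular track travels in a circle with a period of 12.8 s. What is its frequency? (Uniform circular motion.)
f = 1/T = 1/12.8 = 0.0781 Hz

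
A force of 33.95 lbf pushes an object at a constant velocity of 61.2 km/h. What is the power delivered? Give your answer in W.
P = Fv = 151 N × 17 m/s = 2567 W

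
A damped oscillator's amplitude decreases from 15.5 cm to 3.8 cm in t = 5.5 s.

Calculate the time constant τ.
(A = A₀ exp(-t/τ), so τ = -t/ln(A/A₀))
A/A₀ = 3.8/15.5 = 0.2452; ln(A/A₀) = -1.406
τ = −t/ln(A/A₀) = −5.5/-1.406 = 3.912 s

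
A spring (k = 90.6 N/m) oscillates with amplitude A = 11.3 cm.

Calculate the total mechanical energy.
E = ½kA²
E = ½kA² = ½×90.6×(0.113)² = 0.5784 J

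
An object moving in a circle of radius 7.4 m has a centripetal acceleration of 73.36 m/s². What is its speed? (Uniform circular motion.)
v = √(a_c × r) = √(73.36 × 7.4) = 23.3 m/s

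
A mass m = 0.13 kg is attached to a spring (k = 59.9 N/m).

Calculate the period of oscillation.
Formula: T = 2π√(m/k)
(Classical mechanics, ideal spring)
T = 2π√(m/k) = 2π√(0.13/59.9) = 0.2927 s; f = 1/T = 3.416 Hz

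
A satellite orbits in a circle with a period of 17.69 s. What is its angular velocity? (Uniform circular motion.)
ω = 2π/T = 2π/17.69 = 0.3552 rad/s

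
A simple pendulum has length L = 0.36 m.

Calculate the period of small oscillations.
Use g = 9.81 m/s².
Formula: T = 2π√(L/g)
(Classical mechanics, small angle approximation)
T = 2π√(L/g) = 2π√(0.36/9.81) = 1.204 s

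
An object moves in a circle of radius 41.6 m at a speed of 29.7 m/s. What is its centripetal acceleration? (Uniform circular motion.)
a_c = v²/r = 29.7²/41.6 = 882.09/41.6 = 21.2 m/s²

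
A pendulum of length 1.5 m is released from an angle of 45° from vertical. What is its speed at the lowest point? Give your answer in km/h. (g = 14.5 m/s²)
h = L(1 − cosθ) = 1.5×(1 − cos45°) = 0.4393 m
v = √(2gh) = √(2×14.5×0.4393) = 3.569 m/s = 12.85 km/h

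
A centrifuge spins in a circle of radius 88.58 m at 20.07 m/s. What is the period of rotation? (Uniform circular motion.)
T = 2πr/v = 2π×88.58/20.07 = 27.73 s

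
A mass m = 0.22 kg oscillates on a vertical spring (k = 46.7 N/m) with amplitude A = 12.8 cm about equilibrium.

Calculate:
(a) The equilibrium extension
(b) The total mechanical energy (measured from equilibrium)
x_eq = mg/k = 0.22×9.81/46.7 = 0.04621 m = 4.621 cm
E = ½kA² = ½×46.7×(0.128)² = 0.3826 J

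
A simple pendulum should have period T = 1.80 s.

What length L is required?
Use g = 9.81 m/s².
T = 2π√(L/g) → L = g(T/2π)² = 9.81×(1.8/2π)² = 0.8051 m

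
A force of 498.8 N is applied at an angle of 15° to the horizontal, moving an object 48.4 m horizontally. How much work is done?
W = Fd cosθ = 498.8×48.4×cos(15°) = 23319.0 J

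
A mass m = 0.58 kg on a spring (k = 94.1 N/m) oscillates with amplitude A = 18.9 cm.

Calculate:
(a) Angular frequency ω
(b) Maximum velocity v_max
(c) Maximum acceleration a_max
ω = √(k/m) = √(94.1/0.58) = 12.74 rad/s
v_max = ωA = 12.74×0.189 = 2.407 m/s
a_max = ω²A = 12.74²×0.189 = 30.66 m/s²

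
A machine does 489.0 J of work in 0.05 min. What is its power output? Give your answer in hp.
P = W/t = 489 J / 3 s = 163 W = 0.2186 hp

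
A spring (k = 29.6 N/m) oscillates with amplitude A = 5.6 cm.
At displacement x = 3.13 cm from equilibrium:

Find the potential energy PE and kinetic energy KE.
E_total = ½kA² = ½×29.6×(0.056)² = 0.04641 J
PE = ½kx² = ½×29.6×(0.0313)² = 0.0145 J
KE = E_total − PE = 0.03191 J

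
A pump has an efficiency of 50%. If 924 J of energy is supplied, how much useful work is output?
W_out = η × W_in = 0.5 × 924 = 462.0 J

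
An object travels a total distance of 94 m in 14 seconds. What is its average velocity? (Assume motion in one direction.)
v_avg = Δd / Δt = 94 / 14 = 6.71 m/s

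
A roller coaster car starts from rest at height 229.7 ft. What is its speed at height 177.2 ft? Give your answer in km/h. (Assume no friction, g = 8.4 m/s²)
mgh₁ = ½mv₂² + mgh₂ → v₂ = √(2g(h₁−h₂)) = √(2×8.4×(70.01−54.01)) = 16.4 m/s = 59.03 km/h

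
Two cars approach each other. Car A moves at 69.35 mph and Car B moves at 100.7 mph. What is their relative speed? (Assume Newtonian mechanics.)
v_rel = v_A + v_B = 69.35 + 100.7 = 170.0 mph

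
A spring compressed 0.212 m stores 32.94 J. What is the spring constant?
PE = ½kx² → k = 2PE/x² = 2×32.94/0.212² = 1466.0 N/m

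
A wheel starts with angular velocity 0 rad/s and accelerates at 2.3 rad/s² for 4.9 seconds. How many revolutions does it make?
θ = ω₀t + ½αt² = 0×4.9 + ½×2.3×4.9² = 27.61 rad
Revolutions = θ/(2π) = 27.61/(2π) = 4.39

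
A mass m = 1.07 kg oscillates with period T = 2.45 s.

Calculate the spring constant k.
T = 2π√(m/k) → k = m(2π/T)² = 1.07×(2π/2.45)² = 7.037 N/m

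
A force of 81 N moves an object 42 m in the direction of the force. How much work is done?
W = Fd = 81×42 = 3402.0 J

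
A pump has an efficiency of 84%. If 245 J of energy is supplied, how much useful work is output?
W_out = η × W_in = 0.84 × 245 = 205.8 J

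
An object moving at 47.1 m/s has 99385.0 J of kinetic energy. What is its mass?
KE = ½mv² → m = 2KE/v² = 2×99385.0/47.1² = 89.6 kg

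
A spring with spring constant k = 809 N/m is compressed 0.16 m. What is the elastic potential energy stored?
PE = ½kx² = ½×809×0.16² = 10.36 J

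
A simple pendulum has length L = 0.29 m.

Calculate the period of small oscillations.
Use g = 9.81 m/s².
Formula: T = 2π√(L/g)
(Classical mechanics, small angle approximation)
T = 2π√(L/g) = 2π√(0.29/9.81) = 1.08 s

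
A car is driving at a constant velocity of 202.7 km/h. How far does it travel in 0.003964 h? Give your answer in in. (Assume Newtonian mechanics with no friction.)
d = vt (with unit conversion) = 31630.0 in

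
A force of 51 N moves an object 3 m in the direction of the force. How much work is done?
W = Fd = 51×3 = 153.0 J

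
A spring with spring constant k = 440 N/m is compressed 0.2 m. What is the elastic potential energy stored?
PE = ½kx² = ½×440×0.2² = 8.8 J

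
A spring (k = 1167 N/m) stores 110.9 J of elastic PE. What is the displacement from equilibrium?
PE = ½kx² → x = √(2PE/k) = √(2×110.9/1167) = 0.436 m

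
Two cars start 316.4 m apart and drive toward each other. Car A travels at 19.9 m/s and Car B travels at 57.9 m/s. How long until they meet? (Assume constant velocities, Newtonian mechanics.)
Combined speed: v_combined = 19.9 + 57.9 = 77.8 m/s
Time to meet: t = d/77.8 = 316.4/77.8 = 4.07 s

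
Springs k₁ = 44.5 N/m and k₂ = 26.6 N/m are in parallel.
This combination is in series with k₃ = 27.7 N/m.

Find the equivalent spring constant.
k₁₂ = k₁ + k₂ = 71.1 N/m (parallel)
1/k_eq = 1/k₁₂ + 1/k₃ → k_eq = 19.93 N/m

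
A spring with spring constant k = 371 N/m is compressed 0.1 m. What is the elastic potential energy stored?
PE = ½kx² = ½×371×0.1² = 1.855 J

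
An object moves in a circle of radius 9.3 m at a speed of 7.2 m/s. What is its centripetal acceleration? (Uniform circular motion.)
a_c = v²/r = 7.2²/9.3 = 51.84/9.3 = 5.57 m/s²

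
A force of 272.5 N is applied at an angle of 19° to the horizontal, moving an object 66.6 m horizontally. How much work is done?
W = Fd cosθ = 272.5×66.6×cos(19°) = 17160.0 J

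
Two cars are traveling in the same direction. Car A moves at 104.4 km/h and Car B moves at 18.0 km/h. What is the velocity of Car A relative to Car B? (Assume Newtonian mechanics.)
v_rel = v_A - v_B = 104.4 - 18.0 = 86.4 km/h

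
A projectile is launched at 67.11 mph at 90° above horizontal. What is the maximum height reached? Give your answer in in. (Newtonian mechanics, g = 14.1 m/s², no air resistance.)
H = v₀²sin²(θ)/(2g) (with unit conversion) = 1257.0 in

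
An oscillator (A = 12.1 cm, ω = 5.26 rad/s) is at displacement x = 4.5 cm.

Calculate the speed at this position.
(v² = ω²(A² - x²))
v = ω√(A² − x²) = 5.26×√(0.121² − 0.045²) = 0.5908 m/s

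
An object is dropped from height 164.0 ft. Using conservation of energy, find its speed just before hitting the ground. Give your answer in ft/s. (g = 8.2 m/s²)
mgh = ½mv² → v = √(2gh) = √(2×8.2×49.99) = 28.63 m/s = 93.94 ft/s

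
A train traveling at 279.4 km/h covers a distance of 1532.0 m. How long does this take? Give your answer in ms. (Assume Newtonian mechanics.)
t = d/v (with unit conversion) = 19740.0 ms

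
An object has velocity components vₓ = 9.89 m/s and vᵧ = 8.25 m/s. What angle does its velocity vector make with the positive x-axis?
θ = arctan(vᵧ/vₓ) = arctan(8.25/9.89) = 39.83°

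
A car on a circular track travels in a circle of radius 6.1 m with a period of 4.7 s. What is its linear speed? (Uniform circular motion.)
v = 2πr/T = 2π×6.1/4.7 = 8.15 m/s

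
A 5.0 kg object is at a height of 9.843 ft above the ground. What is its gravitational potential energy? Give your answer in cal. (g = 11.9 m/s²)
PE = mgh = 5 kg × 11.9 m/s² × 3 m = 178.5 J = 42.66 cal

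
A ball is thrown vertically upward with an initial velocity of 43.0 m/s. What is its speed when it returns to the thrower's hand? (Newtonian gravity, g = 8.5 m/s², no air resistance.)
By conservation of energy, the ball returns at the same speed = 43.0 m/s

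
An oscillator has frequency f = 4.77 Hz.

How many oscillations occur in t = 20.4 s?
n = f×t = 4.77×20.4 = 97.31 oscillations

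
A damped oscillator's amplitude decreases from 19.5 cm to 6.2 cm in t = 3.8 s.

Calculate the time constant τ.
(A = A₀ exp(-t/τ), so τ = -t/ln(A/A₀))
A/A₀ = 6.2/19.5 = 0.3179; ln(A/A₀) = -1.146
τ = −t/ln(A/A₀) = −3.8/-1.146 = 3.316 s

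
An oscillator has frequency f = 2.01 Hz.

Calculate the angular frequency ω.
ω = 2πf = 2π×2.01 = 12.63 rad/s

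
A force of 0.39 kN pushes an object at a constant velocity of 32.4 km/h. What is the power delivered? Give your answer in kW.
P = Fv = 390 N × 9 m/s = 3510 W = 3.51 kW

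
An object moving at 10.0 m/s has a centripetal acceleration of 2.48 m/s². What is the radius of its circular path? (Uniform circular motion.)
r = v²/a_c = 10.0²/2.48 = 40.32 m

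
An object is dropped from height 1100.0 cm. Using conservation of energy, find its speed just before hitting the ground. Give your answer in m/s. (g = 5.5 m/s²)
mgh = ½mv² → v = √(2gh) = √(2×5.5×11) = 11 m/s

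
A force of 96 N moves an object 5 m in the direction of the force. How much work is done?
W = Fd = 96×5 = 480.0 J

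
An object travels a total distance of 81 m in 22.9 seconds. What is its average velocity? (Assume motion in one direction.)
v_avg = Δd / Δt = 81 / 22.9 = 3.54 m/s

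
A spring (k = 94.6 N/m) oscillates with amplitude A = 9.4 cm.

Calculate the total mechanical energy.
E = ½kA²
E = ½kA² = ½×94.6×(0.094)² = 0.4179 J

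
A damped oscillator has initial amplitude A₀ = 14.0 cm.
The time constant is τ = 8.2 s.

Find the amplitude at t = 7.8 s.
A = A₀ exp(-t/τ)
A = A₀ exp(−t/τ) = 14.0×exp(−7.8/8.2) = 5.408 cm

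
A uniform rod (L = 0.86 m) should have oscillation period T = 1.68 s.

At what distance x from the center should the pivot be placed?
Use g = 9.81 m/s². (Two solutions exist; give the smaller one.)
T = 2π√((L²/12 + x²)/(gx)). Let c = T²g/(4π²) = 0.7013.
x² − cx + L²/12 = 0 → x = (c − √(c² − L²/3))/2 = 0.103 m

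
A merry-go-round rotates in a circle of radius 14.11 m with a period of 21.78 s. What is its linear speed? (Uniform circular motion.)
v = 2πr/T = 2π×14.11/21.78 = 4.07 m/s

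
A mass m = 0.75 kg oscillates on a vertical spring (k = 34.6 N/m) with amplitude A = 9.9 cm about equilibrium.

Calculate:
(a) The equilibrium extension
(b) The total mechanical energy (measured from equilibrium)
x_eq = mg/k = 0.75×9.81/34.6 = 0.2126 m = 21.26 cm
E = ½kA² = ½×34.6×(0.099)² = 0.1696 J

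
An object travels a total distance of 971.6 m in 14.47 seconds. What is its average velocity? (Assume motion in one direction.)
v_avg = Δd / Δt = 971.6 / 14.47 = 67.15 m/s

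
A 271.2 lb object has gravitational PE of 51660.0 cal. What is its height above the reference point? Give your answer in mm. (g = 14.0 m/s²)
PE = mgh → h = PE/(mg) = 2.161e+05 J / (123 kg × 14.0 m/s²) = 125.5 m = 125500.0 mm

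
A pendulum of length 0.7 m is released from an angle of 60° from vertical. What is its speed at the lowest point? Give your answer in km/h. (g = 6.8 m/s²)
h = L(1 − cosθ) = 0.7×(1 − cos60°) = 0.35 m
v = √(2gh) = √(2×6.8×0.35) = 2.182 m/s = 7.854 km/h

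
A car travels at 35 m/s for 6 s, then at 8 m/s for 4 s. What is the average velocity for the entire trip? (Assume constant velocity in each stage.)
d₁ = v₁t₁ = 35 × 6 = 210 m
d₂ = v₂t₂ = 8 × 4 = 32 m
d_total = 242 m, t_total = 10 s
v_avg = d_total/t_total = 242/10 = 24.2 m/s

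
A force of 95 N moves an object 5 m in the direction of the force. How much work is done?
W = Fd = 95×5 = 475.0 J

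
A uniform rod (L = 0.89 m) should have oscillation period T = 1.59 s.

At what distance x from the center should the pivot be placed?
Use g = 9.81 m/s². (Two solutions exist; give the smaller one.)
T = 2π√((L²/12 + x²)/(gx)). Let c = T²g/(4π²) = 0.6282.
x² − cx + L²/12 = 0 → x = (c − √(c² − L²/3))/2 = 0.1334 m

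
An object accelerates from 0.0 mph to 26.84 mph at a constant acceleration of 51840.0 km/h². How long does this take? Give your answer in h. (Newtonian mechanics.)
t = (v - v₀)/a (with unit conversion) = 0.0008332 h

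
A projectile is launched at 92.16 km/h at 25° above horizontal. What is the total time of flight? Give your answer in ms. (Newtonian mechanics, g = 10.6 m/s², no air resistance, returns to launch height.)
T = 2v₀sin(θ)/g (with unit conversion) = 2041.0 ms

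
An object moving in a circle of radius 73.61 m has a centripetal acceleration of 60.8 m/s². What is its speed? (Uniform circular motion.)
v = √(a_c × r) = √(60.8 × 73.61) = 66.9 m/s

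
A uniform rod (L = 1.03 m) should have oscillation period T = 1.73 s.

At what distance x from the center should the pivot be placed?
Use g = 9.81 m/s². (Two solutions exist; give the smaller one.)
T = 2π√((L²/12 + x²)/(gx)). Let c = T²g/(4π²) = 0.7437.
x² − cx + L²/12 = 0 → x = (c − √(c² − L²/3))/2 = 0.1485 m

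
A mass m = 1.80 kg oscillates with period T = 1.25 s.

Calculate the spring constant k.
T = 2π√(m/k) → k = m(2π/T)² = 1.8×(2π/1.25)² = 45.48 N/m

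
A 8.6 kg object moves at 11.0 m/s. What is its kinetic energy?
KE = ½mv² = ½×8.6×11.0² = 520.3 J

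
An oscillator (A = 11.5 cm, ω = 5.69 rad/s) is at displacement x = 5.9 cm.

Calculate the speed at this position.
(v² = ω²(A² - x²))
v = ω√(A² − x²) = 5.69×√(0.115² − 0.059²) = 0.5617 m/s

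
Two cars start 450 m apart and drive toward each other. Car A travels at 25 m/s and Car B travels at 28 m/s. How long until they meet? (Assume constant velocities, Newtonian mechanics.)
Combined speed: v_combined = 25 + 28 = 53 m/s
Time to meet: t = d/53 = 450/53 = 8.49 s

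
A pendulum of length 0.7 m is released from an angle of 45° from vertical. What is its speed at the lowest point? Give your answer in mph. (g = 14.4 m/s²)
h = L(1 − cosθ) = 0.7×(1 − cos45°) = 0.205 m
v = √(2gh) = √(2×14.4×0.205) = 2.43 m/s = 5.436 mph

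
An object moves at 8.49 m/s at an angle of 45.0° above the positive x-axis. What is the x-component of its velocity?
vₓ = v cos(θ) = 8.49 × cos(45.0°) = 6.0 m/s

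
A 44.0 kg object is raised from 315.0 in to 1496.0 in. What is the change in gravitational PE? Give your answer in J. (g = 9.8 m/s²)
ΔPE = mg(h₂ − h₁) = 44 kg × 9.8 m/s² × (38 − 8.001) m = 1.293e+04 J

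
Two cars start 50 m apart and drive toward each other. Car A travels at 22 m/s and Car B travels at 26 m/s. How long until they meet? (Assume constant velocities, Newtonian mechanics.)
Combined speed: v_combined = 22 + 26 = 48 m/s
Time to meet: t = d/48 = 50/48 = 1.04 s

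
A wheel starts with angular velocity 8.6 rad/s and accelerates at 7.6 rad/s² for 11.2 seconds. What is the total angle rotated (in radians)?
θ = ω₀t + ½αt² = 8.6×11.2 + ½×7.6×11.2² = 572.99 rad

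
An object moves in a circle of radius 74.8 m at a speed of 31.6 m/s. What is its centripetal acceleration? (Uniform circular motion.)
a_c = v²/r = 31.6²/74.8 = 998.56/74.8 = 13.35 m/s²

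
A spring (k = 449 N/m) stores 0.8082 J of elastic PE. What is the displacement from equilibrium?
PE = ½kx² → x = √(2PE/k) = √(2×0.8082/449) = 0.06 m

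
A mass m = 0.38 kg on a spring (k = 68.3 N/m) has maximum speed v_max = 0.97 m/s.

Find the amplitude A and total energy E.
½mv²_max = ½kA² → A = v_max√(m/k) = 0.97×√(0.38/68.3) = 0.07235 m = 7.235 cm
E = ½mv²_max = ½×0.38×0.97² = 0.1788 J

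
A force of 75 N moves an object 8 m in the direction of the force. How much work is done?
W = Fd = 75×8 = 600.0 J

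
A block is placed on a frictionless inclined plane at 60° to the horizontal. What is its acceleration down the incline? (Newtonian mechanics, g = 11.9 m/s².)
a = g sin(θ) = 11.9 × sin(60°) = 11.9 × 0.866 = 10.31 m/s²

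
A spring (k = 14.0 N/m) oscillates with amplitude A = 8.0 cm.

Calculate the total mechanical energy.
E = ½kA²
E = ½kA² = ½×14.0×(0.08)² = 0.0448 J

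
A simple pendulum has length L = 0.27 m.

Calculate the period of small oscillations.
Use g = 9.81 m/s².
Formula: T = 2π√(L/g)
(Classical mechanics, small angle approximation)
T = 2π√(L/g) = 2π√(0.27/9.81) = 1.042 s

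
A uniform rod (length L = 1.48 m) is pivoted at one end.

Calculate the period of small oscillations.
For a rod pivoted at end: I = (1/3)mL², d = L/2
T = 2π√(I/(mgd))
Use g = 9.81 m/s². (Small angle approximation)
I/m = (1/3)L² = 0.7301 m²; d = L/2 = 0.74 m
T = 2π√(I/(mgd)) = 2π√(0.7301/(9.81×0.74)) = 1.993 s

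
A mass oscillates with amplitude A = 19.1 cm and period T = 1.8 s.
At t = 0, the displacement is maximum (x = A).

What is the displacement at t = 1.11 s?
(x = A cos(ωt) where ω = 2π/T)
ω = 2π/T = 2π/1.8 = 3.491 rad/s
x = A cos(ωt) = 19.1×cos(3.491×1.11) = -14.19 cm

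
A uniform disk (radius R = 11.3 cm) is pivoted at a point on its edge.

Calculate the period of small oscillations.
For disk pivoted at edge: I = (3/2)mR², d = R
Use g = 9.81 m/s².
I/m = (3/2)R² = 0.01915 m²; d = R = 0.113 m
T = 2π√((3/2)R²/(gR)) = 2π√(3R/(2g)) = 0.8259 s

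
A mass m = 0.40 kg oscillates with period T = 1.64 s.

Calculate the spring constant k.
T = 2π√(m/k) → k = m(2π/T)² = 0.4×(2π/1.64)² = 5.871 N/m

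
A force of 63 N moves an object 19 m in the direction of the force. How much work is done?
W = Fd = 63×19 = 1197.0 J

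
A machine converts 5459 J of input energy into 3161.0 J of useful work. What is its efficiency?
η = W_out/W_in = 3161.0/5459 = 0.579 = 57.9%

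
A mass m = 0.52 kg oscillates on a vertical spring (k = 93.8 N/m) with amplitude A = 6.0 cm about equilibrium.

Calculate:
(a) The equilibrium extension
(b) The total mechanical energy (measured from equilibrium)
x_eq = mg/k = 0.52×9.81/93.8 = 0.05438 m = 5.438 cm
E = ½kA² = ½×93.8×(0.06)² = 0.1688 J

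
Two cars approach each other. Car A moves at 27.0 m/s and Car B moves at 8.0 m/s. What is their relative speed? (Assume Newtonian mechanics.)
v_rel = v_A + v_B = 27.0 + 8.0 = 35.0 m/s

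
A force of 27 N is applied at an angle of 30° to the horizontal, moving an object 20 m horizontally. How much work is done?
W = Fd cosθ = 27×20×cos(30°) = 467.65 J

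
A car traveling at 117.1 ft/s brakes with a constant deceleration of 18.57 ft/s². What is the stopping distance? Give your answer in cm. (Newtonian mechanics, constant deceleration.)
d = v₀² / (2a) (with unit conversion) = 11250.0 cm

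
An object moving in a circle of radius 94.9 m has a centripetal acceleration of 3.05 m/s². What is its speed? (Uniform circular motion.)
v = √(a_c × r) = √(3.05 × 94.9) = 17.01 m/s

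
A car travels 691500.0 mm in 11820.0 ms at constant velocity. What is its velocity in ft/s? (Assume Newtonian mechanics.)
v = d/t (with unit conversion) = 191.9 ft/s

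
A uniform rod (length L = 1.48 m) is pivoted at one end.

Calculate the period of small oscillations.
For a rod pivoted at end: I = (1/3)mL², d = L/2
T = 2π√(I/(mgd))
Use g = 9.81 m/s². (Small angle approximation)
I/m = (1/3)L² = 0.7301 m²; d = L/2 = 0.74 m
T = 2π√(I/(mgd)) = 2π√(0.7301/(9.81×0.74)) = 1.993 s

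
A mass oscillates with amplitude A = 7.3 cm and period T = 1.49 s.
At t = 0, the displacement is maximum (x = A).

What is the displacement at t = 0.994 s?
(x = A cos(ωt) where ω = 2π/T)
ω = 2π/T = 2π/1.49 = 4.217 rad/s
x = A cos(ωt) = 7.3×cos(4.217×0.994) = -3.632 cm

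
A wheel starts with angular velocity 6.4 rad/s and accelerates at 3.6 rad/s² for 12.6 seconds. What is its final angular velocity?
ω = ω₀ + αt = 6.4 + 3.6 × 12.6 = 51.76 rad/s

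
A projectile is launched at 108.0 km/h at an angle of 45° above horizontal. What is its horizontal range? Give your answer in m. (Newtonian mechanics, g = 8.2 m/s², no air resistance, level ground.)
R = v₀² sin(2θ) / g (with unit conversion) = 109.8 m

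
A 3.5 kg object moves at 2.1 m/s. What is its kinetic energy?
KE = ½mv² = ½×3.5×2.1² = 7.7175 J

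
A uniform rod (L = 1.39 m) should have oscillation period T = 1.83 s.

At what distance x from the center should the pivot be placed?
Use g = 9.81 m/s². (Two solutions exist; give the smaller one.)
T = 2π√((L²/12 + x²)/(gx)). Let c = T²g/(4π²) = 0.8322.
x² − cx + L²/12 = 0 → x = (c − √(c² − L²/3))/2 = 0.306 m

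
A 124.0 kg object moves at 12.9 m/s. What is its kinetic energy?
KE = ½mv² = ½×124.0×12.9² = 10317.42 J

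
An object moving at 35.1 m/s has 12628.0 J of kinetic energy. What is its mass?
KE = ½mv² → m = 2KE/v² = 2×12628.0/35.1² = 20.5 kg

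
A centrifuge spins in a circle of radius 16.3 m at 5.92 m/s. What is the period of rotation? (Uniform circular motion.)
T = 2πr/v = 2π×16.3/5.92 = 17.3 s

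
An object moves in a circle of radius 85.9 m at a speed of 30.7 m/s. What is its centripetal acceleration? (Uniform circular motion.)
a_c = v²/r = 30.7²/85.9 = 942.49/85.9 = 10.97 m/s²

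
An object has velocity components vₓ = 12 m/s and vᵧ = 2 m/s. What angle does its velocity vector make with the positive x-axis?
θ = arctan(vᵧ/vₓ) = arctan(2/12) = 9.46°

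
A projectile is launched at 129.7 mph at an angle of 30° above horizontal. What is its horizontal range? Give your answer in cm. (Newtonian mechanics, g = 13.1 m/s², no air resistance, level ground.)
R = v₀² sin(2θ) / g (with unit conversion) = 22220.0 cm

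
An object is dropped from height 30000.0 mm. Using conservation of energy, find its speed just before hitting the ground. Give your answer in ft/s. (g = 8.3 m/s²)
mgh = ½mv² → v = √(2gh) = √(2×8.3×30) = 22.32 m/s = 73.21 ft/s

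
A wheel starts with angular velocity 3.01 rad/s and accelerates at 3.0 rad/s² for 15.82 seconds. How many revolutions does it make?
θ = ω₀t + ½αt² = 3.01×15.82 + ½×3.0×15.82² = 423.03 rad
Revolutions = θ/(2π) = 423.03/(2π) = 67.33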